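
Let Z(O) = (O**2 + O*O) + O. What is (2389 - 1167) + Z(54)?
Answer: 7108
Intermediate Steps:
Z(O) = O + 2*O**2 (Z(O) = (O**2 + O**2) + O = 2*O**2 + O = O + 2*O**2)
(2389 - 1167) + Z(54) = (2389 - 1167) + 54*(1 + 2*54) = 1222 + 54*(1 + 108) = 1222 + 54*109 = 1222 + 5886 = 7108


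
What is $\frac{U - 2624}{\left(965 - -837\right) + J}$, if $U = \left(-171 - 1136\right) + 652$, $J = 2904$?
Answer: $- \frac{3279}{4706} \approx -0.69677$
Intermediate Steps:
$U = -655$ ($U = -1307 + 652 = -655$)
$\frac{U - 2624}{\left(965 - -837\right) + J} = \frac{-655 - 2624}{\left(965 - -837\right) + 2904} = - \frac{3279}{\left(965 + 837\right) + 2904} = - \frac{3279}{1802 + 2904} = - \frac{3279}{4706}$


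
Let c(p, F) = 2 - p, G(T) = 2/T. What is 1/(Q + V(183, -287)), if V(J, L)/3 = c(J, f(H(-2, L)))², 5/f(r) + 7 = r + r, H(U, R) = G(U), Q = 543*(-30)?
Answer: 1/81993 ≈ 1.2196e-5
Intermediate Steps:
Q = -16290
H(U, R) = 2/U
f(r) = 5/(-7 + 2*r) (f(r) = 5/(-7 + (r + r)) = 5/(-7 + 2*r))
V(J, L) = 3*(2 - J)²
1/(Q + V(183, -287)) = 1/(-16290 + 3*(-2 + 183)²) = 1/(-16290 + 3*181²) = 1/(-16290 + 3*32761) = 1/(-16290 + 98283) = 1/81993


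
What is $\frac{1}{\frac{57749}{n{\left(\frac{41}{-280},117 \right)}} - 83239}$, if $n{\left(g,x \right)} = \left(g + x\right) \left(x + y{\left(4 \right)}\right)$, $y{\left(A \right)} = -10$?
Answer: $- \frac{3500933}{291397992267} \approx -1.2014 \cdot 10^{-5}$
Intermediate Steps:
$n{\left(g,x \right)} = \left(-10 + x\right) \left(g + x\right)$ ($n{\left(g,x \right)} = \left(g + x\right) \left(x - 10\right) = \left(g + x\right) \left(-10 + x\right) = \left(-10 + x\right) \left(g + x\right)$)
$\frac{1}{\frac{57749}{n{\left(\frac{41}{-280},117 \right)}} - 83239} = \frac{1}{\frac{57749}{117^{2} - 10 \frac{41}{-280} - 1170 + \frac{41}{-280} \cdot 117} - 83239} = \frac{1}{\frac{57749}{13689 - 10 \cdot 41 \left(- \frac{1}{280}\right) - 1170 + 41 \left(- \frac{1}{280}\right) 117} - 83239} = \frac{1}{\frac{57749}{13689 - - \frac{41}{28} - 1170 - \frac{4797}{280}} - 83239} = \frac{1}{\frac{57749}{13689 + \frac{41}{28} - 1170 - \frac{4797}{280}} - 83239} = \frac{1}{\frac{57749}{\frac{3500933}{280}} - 83239} = \frac{1}{57749 \cdot \frac{280}{3500933} - 83239} = \frac{1}{\frac{16169720}{3500933} - 83239} = \frac{1}{- \frac{291397992267}{3500933}} = - \frac{3500933}{291397992267}$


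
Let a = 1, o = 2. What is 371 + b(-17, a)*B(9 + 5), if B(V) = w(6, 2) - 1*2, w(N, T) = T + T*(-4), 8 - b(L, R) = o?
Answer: 323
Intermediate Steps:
b(L, R) = 6 (b(L, R) = 8 - 1*2 = 8 - 2 = 6)
w(N, T) = -3*T (w(N, T) = T - 4*T = -3*T)
B(V) = -8 (B(V) = -3*2 - 1*2 = -6 - 2 = -8)
371 + b(-17, a)*B(9 + 5) = 371 + 6*(-8) = 371 - 48 = 323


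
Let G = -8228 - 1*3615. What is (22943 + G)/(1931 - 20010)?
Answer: -11100/18079 ≈ -0.61397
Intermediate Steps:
G = -11843 (G = -8228 - 3615 = -11843)
(22943 + G)/(1931 - 20010) = (22943 - 11843)/(1931 - 20010) = 11100/(-18079) = 11100*(-1/18079) = -11100/18079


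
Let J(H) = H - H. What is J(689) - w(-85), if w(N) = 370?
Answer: -370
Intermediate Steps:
J(H) = 0
J(689) - w(-85) = 0 - 1*370 = 0 - 370 = -370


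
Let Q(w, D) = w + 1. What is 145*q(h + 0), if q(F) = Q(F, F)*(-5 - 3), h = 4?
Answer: -5800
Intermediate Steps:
Q(w, D) = 1 + w
q(F) = -8 - 8*F (q(F) = (1 + F)*(-5 - 3) = (1 + F)*(-8) = -8 - 8*F)
145*q(h + 0) = 145*(-8 - 8*(4 + 0)) = 145*(-8 - 8*4) = 145*(-8 - 32) = 145*(-40) = -5800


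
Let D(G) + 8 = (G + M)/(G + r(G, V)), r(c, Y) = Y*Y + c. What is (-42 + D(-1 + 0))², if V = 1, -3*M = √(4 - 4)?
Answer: 2401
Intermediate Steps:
M = 0 (M = -√(4 - 4)/3 = -√0/3 = -⅓*0 = 0)
r(c, Y) = c + Y² (r(c, Y) = Y² + c = c + Y²)
D(G) = -8 + G/(1 + 2*G) (D(G) = -8 + (G + 0)/(G + (G + 1²)) = -8 + G/(G + (G + 1)) = -8 + G/(G + (1 + G)) = -8 + G/(1 + 2*G))
(-42 + D(-1 + 0))² = (-42 + (-8 - 15*(-1 + 0))/(1 + 2*(-1 + 0)))² = (-42 + (-8 - 15*(-1))/(1 + 2*(-1)))² = (-42 + (-8 + 15)/(1 - 2))² = (-42 + 7/(-1))² = (-42 - 1*7)² = (-42 - 7)² = (-49)² = 2401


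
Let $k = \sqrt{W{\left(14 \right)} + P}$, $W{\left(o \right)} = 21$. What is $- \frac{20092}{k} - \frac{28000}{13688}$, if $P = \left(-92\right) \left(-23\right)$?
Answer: $- \frac{3500}{1711} - \frac{20092 \sqrt{2137}}{2137} \approx -436.68$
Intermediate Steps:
$P = 2116$
$k = \sqrt{2137}$ ($k = \sqrt{21 + 2116} = \sqrt{2137} \approx 46.228$)
$- \frac{20092}{k} - \frac{28000}{13688} = - \frac{20092}{\sqrt{2137}} - \frac{28000}{13688} = - 20092 \frac{\sqrt{2137}}{2137} - \frac{3500}{1711} = - \frac{20092 \sqrt{2137}}{2137} - \frac{3500}{1711} = - \frac{3500}{1711} - \frac{20092 \sqrt{2137}}{2137}$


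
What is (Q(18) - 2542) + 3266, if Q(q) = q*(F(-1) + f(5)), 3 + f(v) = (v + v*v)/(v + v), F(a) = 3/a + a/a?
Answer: 688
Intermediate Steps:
F(a) = 1 + 3/a (F(a) = 3/a + 1 = 1 + 3/a)
f(v) = -3 + (v + v**2)/(2*v) (f(v) = -3 + (v + v*v)/(v + v) = -3 + (v + v**2)/((2*v)) = -3 + (v + v**2)*(1/(2*v)) = -3 + (v + v**2)/(2*v))
Q(q) = -2*q (Q(q) = q*((3 - 1)/(-1) + (-5/2 + (1/2)*5)) = q*(-1*2 + (-5/2 + 5/2)) = q*(-2 + 0) = q*(-2) = -2*q)
(Q(18) - 2542) + 3266 = (-2*18 - 2542) + 3266 = (-36 - 2542) + 3266 = -2578 + 3266 = 688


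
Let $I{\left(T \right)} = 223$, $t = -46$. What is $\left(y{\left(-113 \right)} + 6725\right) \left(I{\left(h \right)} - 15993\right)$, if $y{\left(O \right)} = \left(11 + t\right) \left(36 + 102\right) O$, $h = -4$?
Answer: $-8713161550$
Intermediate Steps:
$y{\left(O \right)} = - 4830 O$ ($y{\left(O \right)} = \left(11 - 46\right) \left(36 + 102\right) O = \left(-35\right) 138 O = - 4830 O$)
$\left(y{\left(-113 \right)} + 6725\right) \left(I{\left(h \right)} - 15993\right) = \left(\left(-4830\right) \left(-113\right) + 6725\right) \left(223 - 15993\right) = \left(545790 + 6725\right) \left(-15770\right) = 552515 \left(-15770\right) = -8713161550$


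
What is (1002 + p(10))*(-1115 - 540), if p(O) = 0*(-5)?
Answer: -1658310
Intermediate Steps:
p(O) = 0
(1002 + p(10))*(-1115 - 540) = (1002 + 0)*(-1115 - 540) = 1002*(-1655) = -1658310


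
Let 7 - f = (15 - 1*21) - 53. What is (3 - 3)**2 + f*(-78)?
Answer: -5148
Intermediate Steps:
f = 66 (f = 7 - ((15 - 1*21) - 53) = 7 - ((15 - 21) - 53) = 7 - (-6 - 53) = 7 - 1*(-59) = 7 + 59 = 66)
(3 - 3)**2 + f*(-78) = (3 - 3)**2 + 66*(-78) = 0**2 - 5148 = 0 - 5148 = -5148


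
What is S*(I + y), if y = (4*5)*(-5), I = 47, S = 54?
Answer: -2862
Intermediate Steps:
y = -100 (y = 20*(-5) = -100)
S*(I + y) = 54*(47 - 100) = 54*(-53) = -2862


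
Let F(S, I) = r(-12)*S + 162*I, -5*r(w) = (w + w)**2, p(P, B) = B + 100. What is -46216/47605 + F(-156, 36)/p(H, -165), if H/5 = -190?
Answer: -1136155376/3094325 ≈ -367.17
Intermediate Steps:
H = -950 (H = 5*(-190) = -950)
p(P, B) = 100 + B
r(w) = -4*w**2/5 (r(w) = -(w + w)**2/5 = -4*w**2/5)
F(S, I) = 162*I - 576*S/5 (F(S, I) = (-4/5*(-12)**2)*S + 162*I = (-4/5*144)*S + 162*I = -576*S/5 + 162*I = 162*I - 576*S/5)
-46216/47605 + F(-156, 36)/p(H, -165) = -46216/47605 + (162*36 - 576/5*(-156))/(100 - 165) = -46216*1/47605 + (5832 + 89856/5)/(-65) = -46216/47605 + (119016/5)*(-1/65) = -46216/47605 - 119016/325 = -1136155376/3094325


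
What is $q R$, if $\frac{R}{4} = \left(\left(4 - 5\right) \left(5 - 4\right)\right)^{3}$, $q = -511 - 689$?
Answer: $4800$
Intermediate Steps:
$q = -1200$
$R = -4$ ($R = 4 \left(\left(4 - 5\right) \left(5 - 4\right)\right)^{3} = 4 \left(\left(-1\right) 1\right)^{3} = 4 \left(-1\right)^{3} = 4 \left(-1\right) = -4$)
$q R = \left(-1200\right) \left(-4\right) = 4800$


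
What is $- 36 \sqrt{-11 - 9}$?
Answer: $- 72 i \sqrt{5} \approx - 161.0 i$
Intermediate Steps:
$- 36 \sqrt{-11 - 9} = - 36 \sqrt{-20} = - 36 \cdot 2 i \sqrt{5} = - 72 i \sqrt{5}$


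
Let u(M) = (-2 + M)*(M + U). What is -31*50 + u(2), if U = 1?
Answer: -1550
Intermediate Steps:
u(M) = (1 + M)*(-2 + M) (u(M) = (-2 + M)*(M + 1) = (-2 + M)*(1 + M) = (1 + M)*(-2 + M))
-31*50 + u(2) = -31*50 + (-2 + 2**2 - 1*2) = -1550 + (-2 + 4 - 2) = -1550 + 0 = -1550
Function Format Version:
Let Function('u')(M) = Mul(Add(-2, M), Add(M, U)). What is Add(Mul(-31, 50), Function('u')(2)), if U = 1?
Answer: -1550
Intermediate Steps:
Function('u')(M) = Mul(Add(1, M), Add(-2, M)) (Function('u')(M) = Mul(Add(-2, M), Add(M, 1)) = Mul(Add(-2, M), Add(1, M)) = Mul(Add(1, M), Add(-2, M)))
Add(Mul(-31, 50), Function('u')(2)) = Add(Mul(-31, 50), Add(-2, Pow(2, 2), Mul(-1, 2))) = Add(-1550, Add(-2, 4, -2)) = Add(-1550, 0) = -1550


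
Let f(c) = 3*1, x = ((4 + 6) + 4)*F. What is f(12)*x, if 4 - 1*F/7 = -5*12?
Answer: 18816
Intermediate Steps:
F = 448 (F = 28 - (-35)*12 = 28 - 7*(-60) = 28 + 420 = 448)
x = 6272 (x = ((4 + 6) + 4)*448 = (10 + 4)*448 = 14*448 = 6272)
f(c) = 3
f(12)*x = 3*6272 = 18816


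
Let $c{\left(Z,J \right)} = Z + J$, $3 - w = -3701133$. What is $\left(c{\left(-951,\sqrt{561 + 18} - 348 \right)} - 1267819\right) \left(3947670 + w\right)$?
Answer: $-9707237373108 + 7648806 \sqrt{579} \approx -9.707 \cdot 10^{12}$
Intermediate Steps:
$w = 3701136$ ($w = 3 - -3701133 = 3 + 3701133 = 3701136$)
$c{\left(Z,J \right)} = J + Z$
$\left(c{\left(-951,\sqrt{561 + 18} - 348 \right)} - 1267819\right) \left(3947670 + w\right) = \left(\left(\left(\sqrt{561 + 18} - 348\right) - 951\right) - 1267819\right) \left(3947670 + 3701136\right) = \left(\left(\left(\sqrt{579} - 348\right) - 951\right) - 1267819\right) 7648806 = \left(\left(\left(-348 + \sqrt{579}\right) - 951\right) - 1267819\right) 7648806 = \left(\left(-1299 + \sqrt{579}\right) - 1267819\right) 7648806 = \left(-1269118 + \sqrt{579}\right) 7648806 = -9707237373108 + 7648806 \sqrt{579}$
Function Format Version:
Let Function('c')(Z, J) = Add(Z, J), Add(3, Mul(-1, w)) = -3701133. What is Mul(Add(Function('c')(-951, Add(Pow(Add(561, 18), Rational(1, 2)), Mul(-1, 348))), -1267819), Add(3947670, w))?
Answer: Add(-9707237373108, Mul(7648806, Pow(579, Rational(1, 2)))) ≈ -9.7070e+12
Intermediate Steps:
w = 3701136 (w = Add(3, Mul(-1, -3701133)) = Add(3, 3701133) = 3701136)
Function('c')(Z, J) = Add(J, Z)
Mul(Add(Function('c')(-951, Add(Pow(Add(561, 18), Rational(1, 2)), Mul(-1, 348))), -1267819), Add(3947670, w)) = Mul(Add(Add(Add(Pow(Add(561, 18), Rational(1, 2)), Mul(-1, 348)), -951), -1267819), Add(3947670, 3701136)) = Mul(Add(Add(Add(Pow(579, Rational(1, 2)), -348), -951), -1267819), 7648806) = Mul(Add(Add(Add(-348, Pow(579, Rational(1, 2))), -951), -1267819), 7648806) = Mul(Add(Add(-1299, Pow(579, Rational(1, 2))), -1267819), 7648806) = Mul(Add(-1269118, Pow(579, Rational(1, 2))), 7648806) = Add(-9707237373108, Mul(7648806, Pow(579, Rational(1, 2))))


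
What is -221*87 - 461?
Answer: -19688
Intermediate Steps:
-221*87 - 461 = -19227 - 461 = -19688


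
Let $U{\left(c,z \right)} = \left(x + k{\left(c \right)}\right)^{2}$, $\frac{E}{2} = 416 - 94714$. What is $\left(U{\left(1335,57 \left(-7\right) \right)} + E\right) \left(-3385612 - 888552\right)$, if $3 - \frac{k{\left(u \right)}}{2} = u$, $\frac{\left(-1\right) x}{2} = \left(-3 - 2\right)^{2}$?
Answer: $-30676529860800$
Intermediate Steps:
$x = -50$ ($x = - 2 \left(-3 - 2\right)^{2} = - 2 \left(-5\right)^{2} = \left(-2\right) 25 = -50$)
$k{\left(u \right)} = 6 - 2 u$
$E = -188596$ ($E = 2 \left(416 - 94714\right) = 2 \left(-94298\right) = -188596$)
$U{\left(c,z \right)} = \left(-44 - 2 c\right)^{2}$ ($U{\left(c,z \right)} = \left(-50 - \left(-6 + 2 c\right)\right)^{2} = \left(-44 - 2 c\right)^{2}$)
$\left(U{\left(1335,57 \left(-7\right) \right)} + E\right) \left(-3385612 - 888552\right) = \left(4 \left(22 + 1335\right)^{2} - 188596\right) \left(-3385612 - 888552\right) = \left(4 \cdot 1357^{2} - 188596\right) \left(-4274164\right) = \left(4 \cdot 1841449 - 188596\right) \left(-4274164\right) = \left(7365796 - 188596\right) \left(-4274164\right) = 7177200 \left(-4274164\right) = -30676529860800$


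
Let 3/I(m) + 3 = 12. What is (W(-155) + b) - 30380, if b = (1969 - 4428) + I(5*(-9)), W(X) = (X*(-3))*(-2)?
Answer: -101306/3 ≈ -33769.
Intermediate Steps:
I(m) = ⅓ (I(m) = 3/(-3 + 12) = 3/9 = 3*(⅑) = ⅓)
W(X) = 6*X (W(X) = -3*X*(-2) = 6*X)
b = -7376/3 (b = (1969 - 4428) + ⅓ = -2459 + ⅓ = -7376/3 ≈ -2458.7)
(W(-155) + b) - 30380 = (6*(-155) - 7376/3) - 30380 = (-930 - 7376/3) - 30380 = -10166/3 - 30380 = -101306/3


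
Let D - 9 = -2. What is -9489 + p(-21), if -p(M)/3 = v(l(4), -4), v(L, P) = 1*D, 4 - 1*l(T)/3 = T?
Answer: -9510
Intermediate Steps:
D = 7 (D = 9 - 2 = 7)
l(T) = 12 - 3*T
v(L, P) = 7 (v(L, P) = 1*7 = 7)
p(M) = -21 (p(M) = -3*7 = -21)
-9489 + p(-21) = -9489 - 21 = -9510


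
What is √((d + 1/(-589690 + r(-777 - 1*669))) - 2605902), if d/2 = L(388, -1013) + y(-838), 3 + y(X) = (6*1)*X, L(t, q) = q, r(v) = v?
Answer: I*√1166881455027314/21112 ≈ 1618.0*I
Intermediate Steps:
y(X) = -3 + 6*X (y(X) = -3 + (6*1)*X = -3 + 6*X)
d = -12088 (d = 2*(-1013 + (-3 + 6*(-838))) = 2*(-1013 + (-3 - 5028)) = 2*(-1013 - 5031) = 2*(-6044) = -12088)
√((d + 1/(-589690 + r(-777 - 1*669))) - 2605902) = √((-12088 + 1/(-589690 + (-777 - 1*669))) - 2605902) = √((-12088 + 1/(-589690 + (-777 - 669))) - 2605902) = √((-12088 + 1/(-589690 - 1446)) - 2605902) = √((-12088 + 1/(-591136)) - 2605902) = √((-12088 - 1/591136) - 2605902) = √(-7145651969/591136 - 2605902) = √(-1547588136641/591136) = I*√1166881455027314/21112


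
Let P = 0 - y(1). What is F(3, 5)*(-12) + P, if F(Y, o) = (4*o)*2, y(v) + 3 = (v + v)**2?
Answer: -481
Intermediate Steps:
y(v) = -3 + 4*v**2 (y(v) = -3 + (v + v)**2 = -3 + (2*v)**2 = -3 + 4*v**2)
P = -1 (P = 0 - (-3 + 4*1**2) = 0 - (-3 + 4*1) = 0 - (-3 + 4) = 0 - 1*1 = 0 - 1 = -1)
F(Y, o) = 8*o
F(3, 5)*(-12) + P = (8*5)*(-12) - 1 = 40*(-12) - 1 = -480 - 1 = -481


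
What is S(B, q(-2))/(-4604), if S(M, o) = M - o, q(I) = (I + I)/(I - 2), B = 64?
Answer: -63/4604 ≈ -0.013684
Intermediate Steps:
q(I) = 2*I/(-2 + I) (q(I) = (2*I)/(-2 + I) = 2*I/(-2 + I))
S(B, q(-2))/(-4604) = (64 - 2*(-2)/(-2 - 2))/(-4604) = (64 - 2*(-2)/(-4))*(-1/4604) = (64 - 2*(-2)*(-1)/4)*(-1/4604) = (64 - 1*1)*(-1/4604) = (64 - 1)*(-1/4604) = 63*(-1/4604) = -63/4604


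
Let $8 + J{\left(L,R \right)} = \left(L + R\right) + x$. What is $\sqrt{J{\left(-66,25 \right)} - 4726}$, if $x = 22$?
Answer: $7 i \sqrt{97} \approx 68.942 i$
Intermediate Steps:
$J{\left(L,R \right)} = 14 + L + R$ ($J{\left(L,R \right)} = -8 + \left(\left(L + R\right) + 22\right) = -8 + \left(22 + L + R\right) = 14 + L + R$)
$\sqrt{J{\left(-66,25 \right)} - 4726} = \sqrt{\left(14 - 66 + 25\right) - 4726} = \sqrt{-27 - 4726} = \sqrt{-4753} = 7 i \sqrt{97}$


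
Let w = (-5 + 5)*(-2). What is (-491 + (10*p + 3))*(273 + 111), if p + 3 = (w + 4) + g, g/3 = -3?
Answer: -218112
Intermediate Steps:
g = -9 (g = 3*(-3) = -9)
w = 0 (w = 0*(-2) = 0)
p = -8 (p = -3 + ((0 + 4) - 9) = -3 + (4 - 9) = -3 - 5 = -8)
(-491 + (10*p + 3))*(273 + 111) = (-491 + (10*(-8) + 3))*(273 + 111) = (-491 + (-80 + 3))*384 = (-491 - 77)*384 = -568*384 = -218112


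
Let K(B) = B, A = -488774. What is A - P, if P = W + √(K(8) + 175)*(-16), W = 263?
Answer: -489037 + 16*√183 ≈ -4.8882e+5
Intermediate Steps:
P = 263 - 16*√183 (P = 263 + √(8 + 175)*(-16) = 263 + √183*(-16) = 263 - 16*√183 ≈ 46.556)
A - P = -488774 - (263 - 16*√183) = -488774 + (-263 + 16*√183) = -489037 + 16*√183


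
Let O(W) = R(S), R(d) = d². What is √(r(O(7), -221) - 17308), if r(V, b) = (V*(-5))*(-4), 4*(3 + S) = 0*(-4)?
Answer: 2*I*√4282 ≈ 130.87*I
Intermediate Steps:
S = -3 (S = -3 + (0*(-4))/4 = -3 + (¼)*0 = -3 + 0 = -3)
O(W) = 9 (O(W) = (-3)² = 9)
r(V, b) = 20*V (r(V, b) = -5*V*(-4) = 20*V)
√(r(O(7), -221) - 17308) = √(20*9 - 17308) = √(180 - 17308) = √(-17128) = 2*I*√4282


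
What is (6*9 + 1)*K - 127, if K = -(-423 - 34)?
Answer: 25008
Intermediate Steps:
K = 457 (K = -1*(-457) = 457)
(6*9 + 1)*K - 127 = (6*9 + 1)*457 - 127 = (54 + 1)*457 - 127 = 55*457 - 127 = 25135 - 127 = 25008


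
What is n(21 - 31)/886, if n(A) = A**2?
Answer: 50/443 ≈ 0.11287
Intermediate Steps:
n(21 - 31)/886 = (21 - 31)**2/886 = (1/886)*(-10)**2 = (1/886)*100 = 50/443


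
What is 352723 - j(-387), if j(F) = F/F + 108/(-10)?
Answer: 1763664/5 ≈ 3.5273e+5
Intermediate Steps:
j(F) = -49/5 (j(F) = 1 + 108*(-1/10) = 1 - 54/5 = -49/5)
352723 - j(-387) = 352723 - 1*(-49/5) = 352723 + 49/5 = 1763664/5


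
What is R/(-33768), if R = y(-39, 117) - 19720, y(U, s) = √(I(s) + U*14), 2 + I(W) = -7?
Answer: 2465/4221 - I*√555/33768 ≈ 0.58398 - 0.00069766*I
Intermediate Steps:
I(W) = -9 (I(W) = -2 - 7 = -9)
y(U, s) = √(-9 + 14*U) (y(U, s) = √(-9 + U*14) = √(-9 + 14*U))
R = -19720 + I*√555 (R = √(-9 + 14*(-39)) - 19720 = √(-9 - 546) - 19720 = √(-555) - 19720 = I*√555 - 19720 = -19720 + I*√555 ≈ -19720.0 + 23.558*I)
R/(-33768) = (-19720 + I*√555)/(-33768) = (-19720 + I*√555)*(-1/33768) = 2465/4221 - I*√555/33768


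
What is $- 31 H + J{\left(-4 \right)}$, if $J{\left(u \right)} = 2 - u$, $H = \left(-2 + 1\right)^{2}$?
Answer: $-25$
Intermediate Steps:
$H = 1$ ($H = \left(-1\right)^{2} = 1$)
$- 31 H + J{\left(-4 \right)} = \left(-31\right) 1 + \left(2 - -4\right) = -31 + \left(2 + 4\right) = -31 + 6 = -25$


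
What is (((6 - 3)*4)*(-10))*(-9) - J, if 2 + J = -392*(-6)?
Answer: -1270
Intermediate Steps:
J = 2350 (J = -2 - 392*(-6) = -2 + 2352 = 2350)
(((6 - 3)*4)*(-10))*(-9) - J = (((6 - 3)*4)*(-10))*(-9) - 1*2350 = ((3*4)*(-10))*(-9) - 2350 = (12*(-10))*(-9) - 2350 = -120*(-9) - 2350 = 1080 - 2350 = -1270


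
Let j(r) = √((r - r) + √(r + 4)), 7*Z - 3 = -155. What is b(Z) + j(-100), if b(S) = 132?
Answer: 132 + 2*(-6)^(¼) ≈ 134.21 + 2.2134*I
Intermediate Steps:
Z = -152/7 (Z = 3/7 + (⅐)*(-155) = 3/7 - 155/7 = -152/7 ≈ -21.714)
j(r) = (4 + r)^(¼) (j(r) = √(0 + √(4 + r)) = √(√(4 + r)) = (4 + r)^(¼))
b(Z) + j(-100) = 132 + (4 - 100)^(¼) = 132 + (-96)^(¼) = 132 + 2*(-6)^(¼)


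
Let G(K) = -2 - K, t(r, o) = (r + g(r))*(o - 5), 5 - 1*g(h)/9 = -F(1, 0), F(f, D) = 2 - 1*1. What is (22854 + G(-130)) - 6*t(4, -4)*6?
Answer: 41774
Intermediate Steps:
F(f, D) = 1 (F(f, D) = 2 - 1 = 1)
g(h) = 54 (g(h) = 45 - (-9) = 45 - 9*(-1) = 45 + 9 = 54)
t(r, o) = (-5 + o)*(54 + r) (t(r, o) = (r + 54)*(o - 5) = (54 + r)*(-5 + o) = (-5 + o)*(54 + r))
(22854 + G(-130)) - 6*t(4, -4)*6 = (22854 + (-2 - 1*(-130))) - 6*(-270 - 5*4 + 54*(-4) - 4*4)*6 = (22854 + (-2 + 130)) - 6*(-270 - 20 - 216 - 16)*6 = (22854 + 128) - 6*(-522)*6 = 22982 + 3132*6 = 22982 + 18792 = 41774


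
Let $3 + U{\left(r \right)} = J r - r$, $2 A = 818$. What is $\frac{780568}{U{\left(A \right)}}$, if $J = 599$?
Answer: $\frac{780568}{244579} \approx 3.1915$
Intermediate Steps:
$A = 409$ ($A = \frac{1}{2} \cdot 818 = 409$)
$U{\left(r \right)} = -3 + 598 r$ ($U{\left(r \right)} = -3 + \left(599 r - r\right) = -3 + 598 r$)
$\frac{780568}{U{\left(A \right)}} = \frac{780568}{-3 + 598 \cdot 409} = \frac{780568}{-3 + 244582} = \frac{780568}{244579}$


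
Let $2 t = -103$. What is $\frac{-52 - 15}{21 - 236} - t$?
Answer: $\frac{22279}{430} \approx 51.812$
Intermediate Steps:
$t = - \frac{103}{2}$ ($t = \frac{1}{2} \left(-103\right) = - \frac{103}{2} \approx -51.5$)
$\frac{-52 - 15}{21 - 236} - t = \frac{-52 - 15}{21 - 236} - - \frac{103}{2} = - \frac{67}{-215} + \frac{103}{2} = \left(-67\right) \left(- \frac{1}{215}\right) + \frac{103}{2} = \frac{67}{215} + \frac{103}{2} = \frac{22279}{430}$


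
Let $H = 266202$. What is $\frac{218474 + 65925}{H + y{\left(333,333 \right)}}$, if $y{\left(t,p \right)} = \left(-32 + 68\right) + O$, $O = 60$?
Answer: $\frac{284399}{266298} \approx 1.068$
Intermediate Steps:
$y{\left(t,p \right)} = 96$ ($y{\left(t,p \right)} = \left(-32 + 68\right) + 60 = 36 + 60 = 96$)
$\frac{218474 + 65925}{H + y{\left(333,333 \right)}} = \frac{218474 + 65925}{266202 + 96} = \frac{284399}{266298}$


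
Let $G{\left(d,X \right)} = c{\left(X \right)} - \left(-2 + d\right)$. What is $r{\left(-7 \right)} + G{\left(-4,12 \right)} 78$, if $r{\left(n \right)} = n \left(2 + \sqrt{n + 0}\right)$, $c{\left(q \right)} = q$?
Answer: $1390 - 7 i \sqrt{7} \approx 1390.0 - 18.52 i$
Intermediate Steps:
$G{\left(d,X \right)} = 2 + X - d$ ($G{\left(d,X \right)} = X - \left(-2 + d\right) = 2 + X - d$)
$r{\left(n \right)} = n \left(2 + \sqrt{n}\right)$
$r{\left(-7 \right)} + G{\left(-4,12 \right)} 78 = \left(\left(-7\right)^{\frac{3}{2}} + 2 \left(-7\right)\right) + \left(2 + 12 - -4\right) 78 = \left(- 7 i \sqrt{7} - 14\right) + \left(2 + 12 + 4\right) 78 = \left(-14 - 7 i \sqrt{7}\right) + 18 \cdot 78 = \left(-14 - 7 i \sqrt{7}\right) + 1404 = 1390 - 7 i \sqrt{7}$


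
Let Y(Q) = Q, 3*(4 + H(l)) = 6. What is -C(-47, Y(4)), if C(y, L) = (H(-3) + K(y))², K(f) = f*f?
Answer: -4870849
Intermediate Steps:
K(f) = f²
H(l) = -2 (H(l) = -4 + (⅓)*6 = -4 + 2 = -2)
C(y, L) = (-2 + y²)²
-C(-47, Y(4)) = -(-2 + (-47)²)² = -(-2 + 2209)² = -1*2207² = -1*4870849 = -4870849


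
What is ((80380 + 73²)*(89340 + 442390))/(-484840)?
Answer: -4557404657/48484 ≈ -93998.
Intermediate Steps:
((80380 + 73²)*(89340 + 442390))/(-484840) = ((80380 + 5329)*531730)*(-1/484840) = (85709*531730)*(-1/484840) = 45574046570*(-1/484840) = -4557404657/48484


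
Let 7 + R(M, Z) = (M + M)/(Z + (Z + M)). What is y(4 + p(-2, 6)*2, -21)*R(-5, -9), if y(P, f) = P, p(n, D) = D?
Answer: -2416/23 ≈ -105.04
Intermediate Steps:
R(M, Z) = -7 + 2*M/(M + 2*Z) (R(M, Z) = -7 + (M + M)/(Z + (Z + M)) = -7 + (2*M)/(Z + (M + Z)) = -7 + (2*M)/(M + 2*Z) = -7 + 2*M/(M + 2*Z))
y(4 + p(-2, 6)*2, -21)*R(-5, -9) = (4 + 6*2)*((-14*(-9) - 5*(-5))/(-5 + 2*(-9))) = (4 + 12)*((126 + 25)/(-5 - 18)) = 16*(151/(-23)) = 16*(-1/23*151) = 16*(-151/23) = -2416/23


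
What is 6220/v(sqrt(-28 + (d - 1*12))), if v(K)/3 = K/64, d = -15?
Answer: -79616*I*sqrt(55)/33 ≈ -17892.0*I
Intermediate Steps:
v(K) = 3*K/64 (v(K) = 3*(K/64) = 3*K/64)
6220/v(sqrt(-28 + (d - 1*12))) = 6220/((3*sqrt(-28 + (-15 - 1*12))/64)) = 6220/((3*sqrt(-28 + (-15 - 12))/64)) = 6220/((3*sqrt(-28 - 27)/64)) = 6220/((3*sqrt(-55)/64)) = 6220/((3*(I*sqrt(55))/64)) = 6220/((3*I*sqrt(55)/64)) = 6220*(-64*I*sqrt(55)/165) = -79616*I*sqrt(55)/33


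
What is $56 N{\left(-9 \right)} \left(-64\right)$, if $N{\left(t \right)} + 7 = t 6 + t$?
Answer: $250880$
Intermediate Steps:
$N{\left(t \right)} = -7 + 7 t$ ($N{\left(t \right)} = -7 + \left(t 6 + t\right) = -7 + \left(6 t + t\right) = -7 + 7 t$)
$56 N{\left(-9 \right)} \left(-64\right) = 56 \left(-7 + 7 \left(-9\right)\right) \left(-64\right) = 56 \left(-7 - 63\right) \left(-64\right) = 56 \left(-70\right) \left(-64\right) = \left(-3920\right) \left(-64\right) = 250880$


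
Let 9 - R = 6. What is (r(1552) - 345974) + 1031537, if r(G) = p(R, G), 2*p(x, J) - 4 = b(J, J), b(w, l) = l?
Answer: 686341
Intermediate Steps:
R = 3 (R = 9 - 1*6 = 9 - 6 = 3)
p(x, J) = 2 + J/2
r(G) = 2 + G/2
(r(1552) - 345974) + 1031537 = ((2 + (½)*1552) - 345974) + 1031537 = ((2 + 776) - 345974) + 1031537 = (778 - 345974) + 1031537 = -345196 + 1031537 = 686341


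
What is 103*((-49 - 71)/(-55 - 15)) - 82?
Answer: 662/7 ≈ 94.571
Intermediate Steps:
103*((-49 - 71)/(-55 - 15)) - 82 = 103*(-120/(-70)) - 82 = 103*(-120*(-1/70)) - 82 = 103*(12/7) - 82 = 1236/7 - 82 = 662/7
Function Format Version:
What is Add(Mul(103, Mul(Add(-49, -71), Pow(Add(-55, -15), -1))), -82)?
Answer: Rational(662, 7) ≈ 94.571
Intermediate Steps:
Add(Mul(103, Mul(Add(-49, -71), Pow(Add(-55, -15), -1))), -82) = Add(Mul(103, Mul(-120, Pow(-70, -1))), -82) = Add(Mul(103, Mul(-120, Rational(-1, 70))), -82) = Add(Mul(103, Rational(12, 7)), -82) = Add(Rational(1236, 7), -82) = Rational(662, 7)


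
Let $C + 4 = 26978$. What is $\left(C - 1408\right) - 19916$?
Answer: $5650$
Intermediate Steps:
$C = 26974$ ($C = -4 + 26978 = 26974$)
$\left(C - 1408\right) - 19916 = \left(26974 - 1408\right) - 19916 = 25566 - 19916 = 5650$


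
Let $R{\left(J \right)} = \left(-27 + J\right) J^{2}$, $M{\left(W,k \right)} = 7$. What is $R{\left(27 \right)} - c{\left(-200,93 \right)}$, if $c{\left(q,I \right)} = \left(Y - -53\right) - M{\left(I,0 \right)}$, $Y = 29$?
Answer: $-75$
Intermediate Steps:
$R{\left(J \right)} = J^{2} \left(-27 + J\right)$
$c{\left(q,I \right)} = 75$ ($c{\left(q,I \right)} = \left(29 - -53\right) - 7 = \left(29 + 53\right) - 7 = 82 - 7 = 75$)
$R{\left(27 \right)} - c{\left(-200,93 \right)} = 27^{2} \left(-27 + 27\right) - 75 = 729 \cdot 0 - 75 = 0 - 75 = -75$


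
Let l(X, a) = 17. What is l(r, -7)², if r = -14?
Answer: 289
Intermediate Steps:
l(r, -7)² = 17² = 289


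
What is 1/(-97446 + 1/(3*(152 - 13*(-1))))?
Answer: -495/48235769 ≈ -1.0262e-5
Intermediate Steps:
1/(-97446 + 1/(3*(152 - 13*(-1)))) = 1/(-97446 + 1/(3*(152 + 13))) = 1/(-97446 + 1/(3*165)) = 1/(-97446 + 1/495) = 1/(-48235769/495) = -495/48235769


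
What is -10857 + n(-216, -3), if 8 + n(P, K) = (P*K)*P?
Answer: -150833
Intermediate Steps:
n(P, K) = -8 + K*P² (n(P, K) = -8 + (P*K)*P = -8 + (K*P)*P = -8 + K*P²)
-10857 + n(-216, -3) = -10857 + (-8 - 3*(-216)²) = -10857 + (-8 - 3*46656) = -10857 + (-8 - 139968) = -10857 - 139976 = -150833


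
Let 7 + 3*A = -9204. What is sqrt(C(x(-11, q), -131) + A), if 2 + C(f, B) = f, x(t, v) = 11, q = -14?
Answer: 4*I*sqrt(1722)/3 ≈ 55.329*I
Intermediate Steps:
C(f, B) = -2 + f
A = -9211/3 (A = -7/3 + (1/3)*(-9204) = -7/3 - 3068 = -9211/3 ≈ -3070.3)
sqrt(C(x(-11, q), -131) + A) = sqrt((-2 + 11) - 9211/3) = sqrt(9 - 9211/3) = sqrt(-9184/3) = 4*I*sqrt(1722)/3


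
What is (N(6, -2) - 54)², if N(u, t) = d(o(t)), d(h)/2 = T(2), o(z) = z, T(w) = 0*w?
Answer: 2916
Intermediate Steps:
T(w) = 0
d(h) = 0 (d(h) = 2*0 = 0)
N(u, t) = 0
(N(6, -2) - 54)² = (0 - 54)² = (-54)² = 2916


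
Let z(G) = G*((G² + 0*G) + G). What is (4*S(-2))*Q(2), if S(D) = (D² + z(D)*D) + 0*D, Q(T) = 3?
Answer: 144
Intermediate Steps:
z(G) = G*(G + G²) (z(G) = G*((G² + 0) + G) = G*(G² + G) = G*(G + G²))
S(D) = D² + D³*(1 + D) (S(D) = (D² + (D²*(1 + D))*D) + 0*D = (D² + D³*(1 + D)) + 0 = D² + D³*(1 + D))
(4*S(-2))*Q(2) = (4*((-2)²*(1 - 2*(1 - 2))))*3 = (4*(4*(1 - 2*(-1))))*3 = (4*(4*(1 + 2)))*3 = (4*(4*3))*3 = (4*12)*3 = 48*3 = 144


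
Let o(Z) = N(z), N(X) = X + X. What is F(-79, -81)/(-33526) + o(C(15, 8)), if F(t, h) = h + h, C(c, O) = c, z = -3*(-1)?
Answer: 100659/16763 ≈ 6.0048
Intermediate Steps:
z = 3
F(t, h) = 2*h
N(X) = 2*X
o(Z) = 6 (o(Z) = 2*3 = 6)
F(-79, -81)/(-33526) + o(C(15, 8)) = (2*(-81))/(-33526) + 6 = -162*(-1/33526) + 6 = 81/16763 + 6 = 100659/16763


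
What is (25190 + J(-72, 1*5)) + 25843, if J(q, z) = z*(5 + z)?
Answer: 51083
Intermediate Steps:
(25190 + J(-72, 1*5)) + 25843 = (25190 + (1*5)*(5 + 1*5)) + 25843 = (25190 + 5*(5 + 5)) + 25843 = (25190 + 5*10) + 25843 = (25190 + 50) + 25843 = 25240 + 25843 = 51083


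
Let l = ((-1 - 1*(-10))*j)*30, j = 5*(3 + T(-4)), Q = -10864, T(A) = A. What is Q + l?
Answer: -12214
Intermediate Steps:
j = -5 (j = 5*(3 - 4) = 5*(-1) = -5)
l = -1350 (l = ((-1 - 1*(-10))*(-5))*30 = ((-1 + 10)*(-5))*30 = (9*(-5))*30 = -45*30 = -1350)
Q + l = -10864 - 1350 = -12214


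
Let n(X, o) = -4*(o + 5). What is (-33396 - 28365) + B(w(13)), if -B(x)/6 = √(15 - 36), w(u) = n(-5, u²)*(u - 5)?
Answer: -61761 - 6*I*√21 ≈ -61761.0 - 27.495*I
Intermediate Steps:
n(X, o) = -20 - 4*o (n(X, o) = -4*(5 + o) = -20 - 4*o)
w(u) = (-20 - 4*u²)*(-5 + u) (w(u) = (-20 - 4*u²)*(u - 5) = (-20 - 4*u²)*(-5 + u))
B(x) = -6*I*√21 (B(x) = -6*√(15 - 36) = -6*I*√21)
(-33396 - 28365) + B(w(13)) = (-33396 - 28365) - 6*I*√21 = -61761 - 6*I*√21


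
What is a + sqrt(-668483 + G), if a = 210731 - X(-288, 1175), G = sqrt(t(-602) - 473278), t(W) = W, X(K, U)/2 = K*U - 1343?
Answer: 890217 + sqrt(-668483 + 2*I*sqrt(118470)) ≈ 8.9022e+5 + 817.61*I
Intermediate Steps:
X(K, U) = -2686 + 2*K*U (X(K, U) = 2*(K*U - 1343) = 2*(-1343 + K*U) = -2686 + 2*K*U)
G = 2*I*sqrt(118470) (G = sqrt(-602 - 473278) = sqrt(-473880) = 2*I*sqrt(118470) ≈ 688.39*I)
a = 890217 (a = 210731 - (-2686 + 2*(-288)*1175) = 210731 - (-2686 - 676800) = 210731 - 1*(-679486) = 210731 + 679486 = 890217)
a + sqrt(-668483 + G) = 890217 + sqrt(-668483 + 2*I*sqrt(118470))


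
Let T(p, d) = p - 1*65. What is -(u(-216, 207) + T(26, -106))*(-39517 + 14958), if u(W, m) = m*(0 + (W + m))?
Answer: -46711218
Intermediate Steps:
T(p, d) = -65 + p (T(p, d) = p - 65 = -65 + p)
u(W, m) = m*(W + m)
-(u(-216, 207) + T(26, -106))*(-39517 + 14958) = -(207*(-216 + 207) + (-65 + 26))*(-39517 + 14958) = -(207*(-9) - 39)*(-24559) = -(-1863 - 39)*(-24559) = -(-1902)*(-24559) = -1*46711218 = -46711218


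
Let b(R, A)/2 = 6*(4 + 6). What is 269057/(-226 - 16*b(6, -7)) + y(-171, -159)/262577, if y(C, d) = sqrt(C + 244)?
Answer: -269057/2146 + sqrt(73)/262577 ≈ -125.38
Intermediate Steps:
b(R, A) = 120 (b(R, A) = 2*(6*(4 + 6)) = 2*(6*10) = 2*60 = 120)
y(C, d) = sqrt(244 + C)
269057/(-226 - 16*b(6, -7)) + y(-171, -159)/262577 = 269057/(-226 - 16*120) + sqrt(244 - 171)/262577 = 269057/(-226 - 1920) + sqrt(73)*(1/262577) = 269057/(-2146) + sqrt(73)/262577 = 269057*(-1/2146) + sqrt(73)/262577 = -269057/2146 + sqrt(73)/262577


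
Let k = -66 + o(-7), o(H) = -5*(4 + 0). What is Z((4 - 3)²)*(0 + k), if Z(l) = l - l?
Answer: 0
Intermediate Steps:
Z(l) = 0
o(H) = -20 (o(H) = -5*4 = -20)
k = -86 (k = -66 - 20 = -86)
Z((4 - 3)²)*(0 + k) = 0*(0 - 86) = 0*(-86) = 0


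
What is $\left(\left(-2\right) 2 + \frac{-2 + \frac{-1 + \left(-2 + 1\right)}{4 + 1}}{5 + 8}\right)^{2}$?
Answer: $\frac{73984}{4225} \approx 17.511$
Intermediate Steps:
$\left(\left(-2\right) 2 + \frac{-2 + \frac{-1 + \left(-2 + 1\right)}{4 + 1}}{5 + 8}\right)^{2} = \left(-4 + \frac{-2 + \frac{-1 - 1}{5}}{13}\right)^{2} = \left(-4 + \left(-2 - \frac{2}{5}\right) \frac{1}{13}\right)^{2} = \left(-4 - \frac{12}{65}\right)^{2} = \left(- \frac{272}{65}\right)^{2} = \frac{73984}{4225}$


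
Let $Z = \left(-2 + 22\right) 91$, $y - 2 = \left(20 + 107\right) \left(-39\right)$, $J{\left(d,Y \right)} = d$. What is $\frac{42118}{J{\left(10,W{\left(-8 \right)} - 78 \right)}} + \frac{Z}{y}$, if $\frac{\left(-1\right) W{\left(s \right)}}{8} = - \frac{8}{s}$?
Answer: $\frac{104254009}{24755} \approx 4211.4$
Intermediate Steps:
$W{\left(s \right)} = \frac{64}{s}$ ($W{\left(s \right)} = - 8 \left(- \frac{8}{s}\right) = \frac{64}{s}$)
$y = -4951$ ($y = 2 + \left(20 + 107\right) \left(-39\right) = 2 + 127 \left(-39\right) = 2 - 4953 = -4951$)
$Z = 1820$ ($Z = 20 \cdot 91 = 1820$)
$\frac{42118}{J{\left(10,W{\left(-8 \right)} - 78 \right)}} + \frac{Z}{y} = \frac{42118}{10} + \frac{1820}{-4951} = 42118 \cdot \frac{1}{10} + 1820 \left(- \frac{1}{4951}\right) = \frac{21059}{5} - \frac{1820}{4951} = \frac{104254009}{24755}$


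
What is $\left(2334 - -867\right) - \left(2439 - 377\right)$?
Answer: $1139$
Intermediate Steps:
$\left(2334 - -867\right) - \left(2439 - 377\right) = \left(2334 + 867\right) - 2062 = 3201 - 2062 = 1139$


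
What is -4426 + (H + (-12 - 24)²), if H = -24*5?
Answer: -3250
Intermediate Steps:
H = -120
-4426 + (H + (-12 - 24)²) = -4426 + (-120 + (-12 - 24)²) = -4426 + (-120 + (-36)²) = -4426 + (-120 + 1296) = -4426 + 1176 = -3250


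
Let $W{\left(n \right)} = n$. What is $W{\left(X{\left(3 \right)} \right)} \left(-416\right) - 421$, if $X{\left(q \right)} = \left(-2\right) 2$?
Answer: $1243$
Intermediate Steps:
$X{\left(q \right)} = -4$
$W{\left(X{\left(3 \right)} \right)} \left(-416\right) - 421 = \left(-4\right) \left(-416\right) - 421 = 1664 - 421 = 1243$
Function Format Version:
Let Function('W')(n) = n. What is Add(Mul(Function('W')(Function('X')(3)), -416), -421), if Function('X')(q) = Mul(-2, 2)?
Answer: 1243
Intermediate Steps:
Function('X')(q) = -4
Add(Mul(Function('W')(Function('X')(3)), -416), -421) = Add(Mul(-4, -416), -421) = Add(1664, -421) = 1243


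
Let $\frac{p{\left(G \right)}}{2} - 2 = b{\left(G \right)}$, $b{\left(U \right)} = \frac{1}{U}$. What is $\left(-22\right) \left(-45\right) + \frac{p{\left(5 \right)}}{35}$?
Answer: $\frac{173272}{175} \approx 990.13$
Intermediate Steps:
$p{\left(G \right)} = 4 + \frac{2}{G}$
$\left(-22\right) \left(-45\right) + \frac{p{\left(5 \right)}}{35} = \left(-22\right) \left(-45\right) + \frac{4 + \frac{2}{5}}{35} = 990 + \left(4 + 2 \cdot \frac{1}{5}\right) \frac{1}{35} = 990 + \left(4 + \frac{2}{5}\right) \frac{1}{35} = 990 + \frac{22}{5} \cdot \frac{1}{35} = 990 + \frac{22}{175} = \frac{173272}{175}$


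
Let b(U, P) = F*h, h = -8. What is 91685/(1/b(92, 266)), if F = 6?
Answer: -4400880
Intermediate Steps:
b(U, P) = -48 (b(U, P) = 6*(-8) = -48)
91685/(1/b(92, 266)) = 91685/(1/(-48)) = 91685/(-1/48) = 91685*(-48) = -4400880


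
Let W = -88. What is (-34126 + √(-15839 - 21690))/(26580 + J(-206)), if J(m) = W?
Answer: -17063/13246 + I*√37529/26492 ≈ -1.2882 + 0.0073126*I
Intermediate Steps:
J(m) = -88
(-34126 + √(-15839 - 21690))/(26580 + J(-206)) = (-34126 + √(-15839 - 21690))/(26580 - 88) = (-34126 + √(-37529))/26492 = (-34126 + I*√37529)*(1/26492) = -17063/13246 + I*√37529/26492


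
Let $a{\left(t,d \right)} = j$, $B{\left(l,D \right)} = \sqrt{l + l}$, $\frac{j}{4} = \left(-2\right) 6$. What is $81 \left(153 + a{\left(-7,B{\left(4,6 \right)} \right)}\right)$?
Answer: $8505$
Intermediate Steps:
$j = -48$ ($j = 4 \left(\left(-2\right) 6\right) = 4 \left(-12\right) = -48$)
$B{\left(l,D \right)} = \sqrt{2} \sqrt{l}$ ($B{\left(l,D \right)} = \sqrt{2 l} = \sqrt{2} \sqrt{l}$)
$a{\left(t,d \right)} = -48$
$81 \left(153 + a{\left(-7,B{\left(4,6 \right)} \right)}\right) = 81 \left(153 - 48\right) = 81 \cdot 105 = 8505$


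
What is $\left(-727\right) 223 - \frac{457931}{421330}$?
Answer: $- \frac{68306898861}{421330} \approx -1.6212 \cdot 10^{5}$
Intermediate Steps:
$\left(-727\right) 223 - \frac{457931}{421330} = -162121 - \frac{457931}{421330} = - \frac{68306898861}{421330}$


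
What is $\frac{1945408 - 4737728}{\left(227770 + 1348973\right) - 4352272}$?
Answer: $\frac{2792320}{2775529} \approx 1.0061$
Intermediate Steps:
$\frac{1945408 - 4737728}{\left(227770 + 1348973\right) - 4352272} = - \frac{2792320}{1576743 - 4352272} = - \frac{2792320}{-2775529} = \left(-2792320\right) \left(- \frac{1}{2775529}\right) = \frac{2792320}{2775529}$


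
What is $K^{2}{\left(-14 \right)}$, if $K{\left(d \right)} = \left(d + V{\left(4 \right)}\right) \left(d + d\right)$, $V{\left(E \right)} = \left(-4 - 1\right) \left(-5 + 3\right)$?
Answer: $12544$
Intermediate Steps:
$V{\left(E \right)} = 10$ ($V{\left(E \right)} = \left(-5\right) \left(-2\right) = 10$)
$K{\left(d \right)} = 2 d \left(10 + d\right)$ ($K{\left(d \right)} = \left(d + 10\right) \left(d + d\right) = \left(10 + d\right) 2 d = 2 d \left(10 + d\right)$)
$K^{2}{\left(-14 \right)} = \left(2 \left(-14\right) \left(10 - 14\right)\right)^{2} = \left(2 \left(-14\right) \left(-4\right)\right)^{2} = 112^{2} = 12544$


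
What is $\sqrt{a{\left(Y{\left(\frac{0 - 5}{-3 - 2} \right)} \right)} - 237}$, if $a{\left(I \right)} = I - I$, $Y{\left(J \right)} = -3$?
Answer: $i \sqrt{237} \approx 15.395 i$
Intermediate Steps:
$a{\left(I \right)} = 0$
$\sqrt{a{\left(Y{\left(\frac{0 - 5}{-3 - 2} \right)} \right)} - 237} = \sqrt{0 - 237} = \sqrt{-237} = i \sqrt{237}$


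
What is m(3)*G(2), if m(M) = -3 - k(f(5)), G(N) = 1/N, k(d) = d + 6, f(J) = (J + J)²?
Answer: -109/2 ≈ -54.500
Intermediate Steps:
f(J) = 4*J² (f(J) = (2*J)² = 4*J²)
k(d) = 6 + d
m(M) = -109 (m(M) = -3 - (6 + 4*5²) = -3 - (6 + 4*25) = -3 - (6 + 100) = -3 - 1*106 = -3 - 106 = -109)
m(3)*G(2) = -109/2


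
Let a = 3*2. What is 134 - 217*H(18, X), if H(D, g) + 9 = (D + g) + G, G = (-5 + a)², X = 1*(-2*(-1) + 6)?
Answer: -3772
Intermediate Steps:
a = 6
X = 8 (X = 1*(2 + 6) = 1*8 = 8)
G = 1 (G = (-5 + 6)² = 1² = 1)
H(D, g) = -8 + D + g (H(D, g) = -9 + ((D + g) + 1) = -9 + (1 + D + g) = -8 + D + g)
134 - 217*H(18, X) = 134 - 217*(-8 + 18 + 8) = 134 - 217*18 = 134 - 3906 = -3772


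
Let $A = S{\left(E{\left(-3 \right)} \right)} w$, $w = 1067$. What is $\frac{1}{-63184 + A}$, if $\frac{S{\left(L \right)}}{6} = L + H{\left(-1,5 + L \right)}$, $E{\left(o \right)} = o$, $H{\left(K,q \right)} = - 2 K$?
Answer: $- \frac{1}{69586} \approx -1.4371 \cdot 10^{-5}$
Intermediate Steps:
$S{\left(L \right)} = 12 + 6 L$ ($S{\left(L \right)} = 6 \left(L - -2\right) = 6 \left(L + 2\right) = 6 \left(2 + L\right) = 12 + 6 L$)
$A = -6402$ ($A = \left(12 + 6 \left(-3\right)\right) 1067 = \left(12 - 18\right) 1067 = \left(-6\right) 1067 = -6402$)
$\frac{1}{-63184 + A} = \frac{1}{-63184 - 6402} = \frac{1}{-69586} = - \frac{1}{69586}$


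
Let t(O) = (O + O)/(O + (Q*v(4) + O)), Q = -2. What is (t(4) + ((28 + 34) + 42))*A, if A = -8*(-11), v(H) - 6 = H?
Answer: 27280/3 ≈ 9093.3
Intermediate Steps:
v(H) = 6 + H
A = 88
t(O) = 2*O/(-20 + 2*O) (t(O) = (O + O)/(O + (-2*(6 + 4) + O)) = (2*O)/(O + (-2*10 + O)) = (2*O)/(O + (-20 + O)) = (2*O)/(-20 + 2*O) = 2*O/(-20 + 2*O))
(t(4) + ((28 + 34) + 42))*A = (4/(-10 + 4) + ((28 + 34) + 42))*88 = (4/(-6) + (62 + 42))*88 = (4*(-1/6) + 104)*88 = (-2/3 + 104)*88 = (310/3)*88 = 27280/3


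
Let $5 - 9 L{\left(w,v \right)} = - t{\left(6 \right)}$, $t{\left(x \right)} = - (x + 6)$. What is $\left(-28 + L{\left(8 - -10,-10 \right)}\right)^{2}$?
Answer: $\frac{67081}{81} \approx 828.16$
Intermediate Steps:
$t{\left(x \right)} = -6 - x$ ($t{\left(x \right)} = - (6 + x) = -6 - x$)
$L{\left(w,v \right)} = - \frac{7}{9}$ ($L{\left(w,v \right)} = \frac{5}{9} - \frac{\left(-1\right) \left(-6 - 6\right)}{9} = \frac{5}{9} - \frac{\left(-1\right) \left(-12\right)}{9} = \frac{5}{9} - \frac{4}{3} = - \frac{7}{9}$)
$\left(-28 + L{\left(8 - -10,-10 \right)}\right)^{2} = \left(-28 - \frac{7}{9}\right)^{2} = \left(- \frac{259}{9}\right)^{2} = \frac{67081}{81}$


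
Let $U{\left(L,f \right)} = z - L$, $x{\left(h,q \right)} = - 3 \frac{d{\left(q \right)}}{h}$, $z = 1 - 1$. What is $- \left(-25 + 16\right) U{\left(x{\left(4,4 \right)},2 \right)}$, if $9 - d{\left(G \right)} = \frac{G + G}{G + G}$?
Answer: $54$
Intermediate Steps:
$z = 0$
$d{\left(G \right)} = 8$ ($d{\left(G \right)} = 9 - \frac{G + G}{G + G} = 9 - \frac{2 G}{2 G} = 9 - 2 G \frac{1}{2 G} = 9 - 1 = 8$)
$x{\left(h,q \right)} = - \frac{24}{h}$ ($x{\left(h,q \right)} = - 3 \frac{8}{h} = - \frac{24}{h}$)
$U{\left(L,f \right)} = - L$ ($U{\left(L,f \right)} = 0 - L = - L$)
$- \left(-25 + 16\right) U{\left(x{\left(4,4 \right)},2 \right)} = - \left(-25 + 16\right) \left(- \frac{-24}{4}\right) = - \left(-9\right) \left(- \frac{-24}{4}\right) = - \left(-9\right) \left(\left(-1\right) \left(-6\right)\right) = - \left(-9\right) 6 = \left(-1\right) \left(-54\right) = 54$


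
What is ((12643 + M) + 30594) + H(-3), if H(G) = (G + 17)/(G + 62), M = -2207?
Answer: 2420784/59 ≈ 41030.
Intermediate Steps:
H(G) = (17 + G)/(62 + G)
((12643 + M) + 30594) + H(-3) = ((12643 - 2207) + 30594) + (17 - 3)/(62 - 3) = (10436 + 30594) + 14/59 = 41030 + (1/59)*14 = 41030 + 14/59 = 2420784/59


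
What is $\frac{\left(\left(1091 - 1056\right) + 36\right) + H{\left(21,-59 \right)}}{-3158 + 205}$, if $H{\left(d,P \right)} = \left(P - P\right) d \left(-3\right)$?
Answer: $- \frac{71}{2953} \approx -0.024043$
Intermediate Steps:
$H{\left(d,P \right)} = 0$ ($H{\left(d,P \right)} = 0 d \left(-3\right) = 0 \left(-3\right) = 0$)
$\frac{\left(\left(1091 - 1056\right) + 36\right) + H{\left(21,-59 \right)}}{-3158 + 205} = \frac{\left(\left(1091 - 1056\right) + 36\right) + 0}{-3158 + 205} = \frac{\left(35 + 36\right) + 0}{-2953} = \left(71 + 0\right) \left(- \frac{1}{2953}\right) = 71 \left(- \frac{1}{2953}\right) = - \frac{71}{2953}$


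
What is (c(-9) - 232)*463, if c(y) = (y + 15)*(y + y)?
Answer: -157420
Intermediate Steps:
c(y) = 2*y*(15 + y) (c(y) = (15 + y)*(2*y) = 2*y*(15 + y))
(c(-9) - 232)*463 = (2*(-9)*(15 - 9) - 232)*463 = (2*(-9)*6 - 232)*463 = (-108 - 232)*463 = -340*463 = -157420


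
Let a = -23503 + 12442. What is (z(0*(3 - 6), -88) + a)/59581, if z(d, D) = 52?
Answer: -11009/59581 ≈ -0.18477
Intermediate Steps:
a = -11061
(z(0*(3 - 6), -88) + a)/59581 = (52 - 11061)/59581 = -11009*1/59581 = -11009/59581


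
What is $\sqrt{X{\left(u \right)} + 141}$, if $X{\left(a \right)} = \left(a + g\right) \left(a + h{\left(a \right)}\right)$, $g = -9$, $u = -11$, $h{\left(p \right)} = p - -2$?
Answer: $\sqrt{541} \approx 23.259$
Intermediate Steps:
$h{\left(p \right)} = 2 + p$ ($h{\left(p \right)} = p + 2 = 2 + p$)
$X{\left(a \right)} = \left(-9 + a\right) \left(2 + 2 a\right)$ ($X{\left(a \right)} = \left(a - 9\right) \left(a + \left(2 + a\right)\right) = \left(-9 + a\right) \left(2 + 2 a\right)$)
$\sqrt{X{\left(u \right)} + 141} = \sqrt{\left(-18 - -176 + 2 \left(-11\right)^{2}\right) + 141} = \sqrt{\left(-18 + 176 + 2 \cdot 121\right) + 141} = \sqrt{\left(-18 + 176 + 242\right) + 141} = \sqrt{400 + 141} = \sqrt{541}$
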